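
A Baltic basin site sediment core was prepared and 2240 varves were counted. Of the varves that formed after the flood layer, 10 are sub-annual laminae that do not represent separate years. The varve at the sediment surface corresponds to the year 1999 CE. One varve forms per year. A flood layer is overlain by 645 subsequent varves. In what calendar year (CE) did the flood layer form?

1364 CE

645 varves post-date the flood layer.
Excluding 10 false varves: 645 − 10 = 635.
Counting back 635 years from 1999 CE places the flood layer in 1999 − 635 = 1364 CE.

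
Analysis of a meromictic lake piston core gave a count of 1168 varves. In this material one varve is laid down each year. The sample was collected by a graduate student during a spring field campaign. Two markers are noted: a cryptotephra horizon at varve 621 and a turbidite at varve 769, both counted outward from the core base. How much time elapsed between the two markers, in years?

The two markers are separated by 769 − 621 = 148 varves.
That is 148 years at one varve per year.

148 years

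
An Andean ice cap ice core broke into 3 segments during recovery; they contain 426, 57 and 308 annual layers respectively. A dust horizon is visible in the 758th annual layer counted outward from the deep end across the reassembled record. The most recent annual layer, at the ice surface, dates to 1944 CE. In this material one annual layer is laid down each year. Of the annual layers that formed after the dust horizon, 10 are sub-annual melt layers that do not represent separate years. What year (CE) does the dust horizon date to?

Total annual layers = 426 + 57 + 308 = 791.
Between annual layer 758 and the ice surface there are 791 − 758 = 33 annual layers.
33 − 10 false = 23 true annual layers after the dust horizon.
Counting back 23 years from 1944 CE places the dust horizon in 1944 − 23 = 1921 CE.

1921 CE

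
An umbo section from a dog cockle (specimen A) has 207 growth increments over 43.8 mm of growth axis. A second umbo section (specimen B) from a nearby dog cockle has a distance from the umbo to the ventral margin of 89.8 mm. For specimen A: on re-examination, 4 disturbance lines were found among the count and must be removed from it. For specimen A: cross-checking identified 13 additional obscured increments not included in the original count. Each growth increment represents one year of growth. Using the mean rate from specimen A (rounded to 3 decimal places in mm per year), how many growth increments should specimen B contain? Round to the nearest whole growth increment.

442 growth increments

Specimen A: after corrections the count is 207 − 4 + 13 = 216 growth increments.
A: Extension rate ≈ 43.8 / 216 = 0.203 mm/yr.
For B, 89.8 / 0.203 = 442.36 years ≈ 442 growth increments.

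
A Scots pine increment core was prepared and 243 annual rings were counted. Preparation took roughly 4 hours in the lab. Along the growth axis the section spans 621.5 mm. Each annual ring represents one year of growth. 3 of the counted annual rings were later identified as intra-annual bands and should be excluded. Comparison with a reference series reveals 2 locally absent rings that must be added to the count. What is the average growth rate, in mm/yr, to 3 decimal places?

True annual ring count = 243 − 3 + 2 = 242.
Mean rate = 621.5 mm / 242 years ≈ 2.568 mm/yr.

2.568 mm/yr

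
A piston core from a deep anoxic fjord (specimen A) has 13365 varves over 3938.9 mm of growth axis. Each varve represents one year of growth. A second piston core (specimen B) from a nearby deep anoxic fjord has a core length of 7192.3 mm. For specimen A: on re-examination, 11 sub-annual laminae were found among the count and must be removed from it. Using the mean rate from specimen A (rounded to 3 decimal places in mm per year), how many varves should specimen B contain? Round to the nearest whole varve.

24381 varves

Specimen A: adjusted count: 13365 − 11 = 13354 varves.
A: Mean rate = 3938.9 mm / 13354 years ≈ 0.295 mm/yr.
For B, 7192.3 / 0.295 = 24380.68 years ≈ 24381 varves.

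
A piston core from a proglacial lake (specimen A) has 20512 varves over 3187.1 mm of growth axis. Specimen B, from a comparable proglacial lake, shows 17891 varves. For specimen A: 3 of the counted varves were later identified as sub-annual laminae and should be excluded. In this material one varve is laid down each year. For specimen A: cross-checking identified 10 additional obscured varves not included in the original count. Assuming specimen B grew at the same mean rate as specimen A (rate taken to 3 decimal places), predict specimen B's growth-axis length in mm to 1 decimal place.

Specimen A: after corrections the count is 20512 − 3 + 10 = 20519 varves.
A: 3187.1 mm over 20519 years gives 3187.1 / 20519 ≈ 0.155 mm/yr.
Length of B = 0.155 × 17891 = 2773.1 mm.

2773.1 mm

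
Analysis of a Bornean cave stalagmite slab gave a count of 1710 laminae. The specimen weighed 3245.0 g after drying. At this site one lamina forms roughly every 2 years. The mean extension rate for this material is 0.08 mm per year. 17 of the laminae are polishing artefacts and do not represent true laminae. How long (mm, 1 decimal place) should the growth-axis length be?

270.9 mm

After corrections the count is 1710 − 17 = 1693 laminae.
Multiplying by 2 years per lamina: 1693 × 2 = 3386 years.
Length ≈ 0.08 × 3386 = 270.9 mm.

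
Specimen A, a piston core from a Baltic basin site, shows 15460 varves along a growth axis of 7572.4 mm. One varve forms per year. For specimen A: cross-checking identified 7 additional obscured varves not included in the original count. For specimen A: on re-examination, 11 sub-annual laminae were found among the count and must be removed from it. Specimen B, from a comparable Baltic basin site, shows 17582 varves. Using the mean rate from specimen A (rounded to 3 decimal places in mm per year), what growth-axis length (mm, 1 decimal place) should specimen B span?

Specimen A: true varve count = 15460 − 11 + 7 = 15456.
A: Extension rate ≈ 7572.4 / 15456 = 0.490 mm per year.
B's length ≈ 0.490 × 17582 = 8615.2 mm.

8615.2 mm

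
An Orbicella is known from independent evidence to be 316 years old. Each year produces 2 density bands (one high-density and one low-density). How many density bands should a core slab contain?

316 years at 2 density bands per year gives 316 × 2 = 632 density bands.
So 632 density bands should be present.

632 density bands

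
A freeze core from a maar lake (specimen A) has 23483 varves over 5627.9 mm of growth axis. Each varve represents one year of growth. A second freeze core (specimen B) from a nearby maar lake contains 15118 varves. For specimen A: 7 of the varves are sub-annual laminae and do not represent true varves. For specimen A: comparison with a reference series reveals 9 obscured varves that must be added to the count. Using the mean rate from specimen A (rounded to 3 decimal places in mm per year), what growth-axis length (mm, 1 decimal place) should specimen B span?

3628.3 mm

Specimen A: true varve count = 23483 − 7 + 9 = 23485.
A: Mean rate = 5627.9 mm / 23485 years ≈ 0.240 mm/year.
Length of B = 0.240 × 15118 = 3628.3 mm.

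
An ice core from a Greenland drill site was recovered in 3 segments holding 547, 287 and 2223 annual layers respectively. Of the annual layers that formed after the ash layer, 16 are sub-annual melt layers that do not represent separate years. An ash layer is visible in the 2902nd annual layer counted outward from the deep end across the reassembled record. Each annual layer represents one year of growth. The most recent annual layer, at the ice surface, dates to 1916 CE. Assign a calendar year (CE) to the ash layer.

Total annual layers = 547 + 287 + 2223 = 3057.
3057 − 2902 = 155 annual layers lie beyond the ash layer toward the ice surface.
Excluding 16 false annual layers: 155 − 16 = 139.
The annual layer at the ice surface is 1916 CE, so the ash layer dates to 1916 − 139 = 1777 CE.

1777 CE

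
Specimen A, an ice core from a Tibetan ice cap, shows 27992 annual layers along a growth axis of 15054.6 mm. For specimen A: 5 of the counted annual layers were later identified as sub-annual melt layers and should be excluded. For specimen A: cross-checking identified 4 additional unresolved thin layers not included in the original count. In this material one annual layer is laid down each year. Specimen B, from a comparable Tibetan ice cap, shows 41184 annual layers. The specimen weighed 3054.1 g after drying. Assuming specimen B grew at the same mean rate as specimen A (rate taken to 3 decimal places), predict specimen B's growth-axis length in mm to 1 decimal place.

22157.0 mm

Specimen A: correcting the raw count gives 27992 − 5 + 4 = 27991 true annual layers.
A: Mean rate = 15054.6 mm / 27991 years ≈ 0.538 mm per year.
For B, 0.538 mm/year × 41184 years = 22157.0 mm.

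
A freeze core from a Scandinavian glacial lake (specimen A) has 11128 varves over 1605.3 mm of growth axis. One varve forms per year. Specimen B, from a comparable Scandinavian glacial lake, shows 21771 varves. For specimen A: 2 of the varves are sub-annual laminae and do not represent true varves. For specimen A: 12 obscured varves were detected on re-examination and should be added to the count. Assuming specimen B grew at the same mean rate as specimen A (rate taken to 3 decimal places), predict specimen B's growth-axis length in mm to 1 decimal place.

3135.0 mm

Specimen A: adjusted count: 11128 − 2 + 12 = 11138 varves.
A: 1605.3 mm over 11138 years gives 1605.3 / 11138 ≈ 0.144 mm/year.
For B, 0.144 mm/year × 21771 years = 3135.0 mm.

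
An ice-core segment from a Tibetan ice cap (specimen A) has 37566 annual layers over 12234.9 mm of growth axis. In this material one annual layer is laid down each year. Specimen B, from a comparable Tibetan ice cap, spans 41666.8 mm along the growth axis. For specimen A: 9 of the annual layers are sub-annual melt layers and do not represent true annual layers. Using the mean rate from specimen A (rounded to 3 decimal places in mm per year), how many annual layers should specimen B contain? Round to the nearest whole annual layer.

Specimen A: true annual layer count = 37566 − 9 = 37557.
A: Extension rate ≈ 12234.9 / 37557 = 0.326 mm/year.
For B, 41666.8 / 0.326 = 127812.27 years ≈ 127812 annual layers.

127812 annual layers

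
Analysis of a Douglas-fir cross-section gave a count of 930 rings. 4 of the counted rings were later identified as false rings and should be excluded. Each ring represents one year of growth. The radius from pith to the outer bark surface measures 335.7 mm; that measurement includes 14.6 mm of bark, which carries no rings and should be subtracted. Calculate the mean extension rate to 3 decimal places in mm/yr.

True ring count = 930 − 4 = 926.
Removing the 14.6 mm offcut leaves 335.7 − 14.6 = 321.1 mm.
321.1 mm over 926 years gives 321.1 / 926 ≈ 0.347 mm/yr.

0.347 mm/yr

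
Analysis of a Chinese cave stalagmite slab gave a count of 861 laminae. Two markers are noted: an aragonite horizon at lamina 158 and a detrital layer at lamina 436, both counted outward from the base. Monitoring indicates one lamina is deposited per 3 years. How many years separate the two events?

834 yr

436 − 158 = 278 laminae lie between the two events.
278 laminae at 3 years each span 278 × 3 = 834 years.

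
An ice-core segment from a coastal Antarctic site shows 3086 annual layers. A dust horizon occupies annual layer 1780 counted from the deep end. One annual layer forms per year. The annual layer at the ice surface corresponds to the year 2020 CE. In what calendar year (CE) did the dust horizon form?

714 CE

Between annual layer 1780 and the ice surface there are 3086 − 1780 = 1306 annual layers.
2020 − 1306 = 714 CE.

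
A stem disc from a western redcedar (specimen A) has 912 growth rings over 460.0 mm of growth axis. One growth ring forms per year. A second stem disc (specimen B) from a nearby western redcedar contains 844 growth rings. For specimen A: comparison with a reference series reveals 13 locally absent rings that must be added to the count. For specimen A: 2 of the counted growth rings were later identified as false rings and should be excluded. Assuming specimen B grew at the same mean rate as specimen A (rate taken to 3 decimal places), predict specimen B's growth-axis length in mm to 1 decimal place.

Specimen A: after corrections the count is 912 − 2 + 13 = 923 growth rings.
A: Extension rate ≈ 460.0 / 923 = 0.498 mm/yr.
B's length ≈ 0.498 × 844 = 420.3 mm.

420.3 mm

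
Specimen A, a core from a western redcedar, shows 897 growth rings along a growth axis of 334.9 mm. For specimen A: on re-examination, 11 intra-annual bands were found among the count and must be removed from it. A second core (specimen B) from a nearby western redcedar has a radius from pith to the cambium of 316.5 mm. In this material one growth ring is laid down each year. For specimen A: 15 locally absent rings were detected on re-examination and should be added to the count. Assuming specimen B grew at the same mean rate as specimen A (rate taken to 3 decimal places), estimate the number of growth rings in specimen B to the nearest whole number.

Specimen A: after corrections the count is 897 − 11 + 15 = 901 growth rings.
A: Mean rate = 334.9 mm / 901 years ≈ 0.372 mm per year.
Specimen B: 316.5 mm / 0.372 mm per year = 850.81 years ≈ 851 growth rings.

851 growth rings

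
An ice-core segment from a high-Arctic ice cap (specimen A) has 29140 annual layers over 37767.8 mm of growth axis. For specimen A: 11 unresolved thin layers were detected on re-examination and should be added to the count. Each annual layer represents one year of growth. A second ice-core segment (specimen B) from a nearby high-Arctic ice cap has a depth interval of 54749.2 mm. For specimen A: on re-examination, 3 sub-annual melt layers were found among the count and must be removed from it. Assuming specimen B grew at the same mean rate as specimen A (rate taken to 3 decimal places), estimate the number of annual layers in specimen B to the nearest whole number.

42245 annual layers

Specimen A: true annual layer count = 29140 − 3 + 11 = 29148.
A: 37767.8 mm over 29148 years gives 37767.8 / 29148 ≈ 1.296 mm/yr.
Specimen B: 54749.2 mm / 1.296 mm per year = 42244.75 years ≈ 42245 annual layers.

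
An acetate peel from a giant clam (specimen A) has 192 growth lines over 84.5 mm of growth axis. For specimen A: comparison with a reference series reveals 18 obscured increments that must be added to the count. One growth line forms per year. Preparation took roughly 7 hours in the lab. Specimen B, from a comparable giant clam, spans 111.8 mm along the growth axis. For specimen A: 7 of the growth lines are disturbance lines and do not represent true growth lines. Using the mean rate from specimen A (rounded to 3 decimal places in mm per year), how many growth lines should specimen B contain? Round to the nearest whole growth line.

Specimen A: adjusted count: 192 − 7 + 18 = 203 growth lines.
A: 84.5 mm over 203 years gives 84.5 / 203 ≈ 0.416 mm per year.
Specimen B: 111.8 mm / 0.416 mm per year = 268.75 years ≈ 269 growth lines.

269 growth lines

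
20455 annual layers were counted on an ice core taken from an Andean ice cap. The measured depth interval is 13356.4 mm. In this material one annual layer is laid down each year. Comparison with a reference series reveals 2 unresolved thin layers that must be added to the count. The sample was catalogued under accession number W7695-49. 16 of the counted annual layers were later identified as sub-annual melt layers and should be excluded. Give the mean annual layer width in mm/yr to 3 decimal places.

0.653 mm/yr

Adjusted count: 20455 − 16 + 2 = 20441 annual layers.
13356.4 mm over 20441 years gives 13356.4 / 20441 ≈ 0.653 mm/yr.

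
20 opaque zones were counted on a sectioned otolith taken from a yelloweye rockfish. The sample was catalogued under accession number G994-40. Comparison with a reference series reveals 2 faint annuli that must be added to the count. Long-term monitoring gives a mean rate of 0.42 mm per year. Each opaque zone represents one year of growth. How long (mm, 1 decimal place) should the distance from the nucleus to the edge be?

9.2 mm

True opaque zone count = 20 + 2 = 22.
Predicted length = 0.42 mm/year × 22 years = 9.2 mm.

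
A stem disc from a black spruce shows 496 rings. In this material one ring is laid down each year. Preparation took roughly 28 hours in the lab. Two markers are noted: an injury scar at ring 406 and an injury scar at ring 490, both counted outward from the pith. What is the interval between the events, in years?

84 yr

Separation: 490 − 406 = 84 rings.
At one ring per year, 84 years elapsed between them.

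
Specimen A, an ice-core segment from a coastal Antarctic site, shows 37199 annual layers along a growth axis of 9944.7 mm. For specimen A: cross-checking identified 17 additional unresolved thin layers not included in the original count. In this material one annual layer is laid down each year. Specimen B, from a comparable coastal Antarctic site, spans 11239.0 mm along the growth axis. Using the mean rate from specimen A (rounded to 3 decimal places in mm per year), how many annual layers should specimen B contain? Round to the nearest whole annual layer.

Specimen A: true annual layer count = 37199 + 17 = 37216.
A: Extension rate ≈ 9944.7 / 37216 = 0.267 mm per year.
Specimen B: 11239.0 mm / 0.267 mm per year = 42093.63 years ≈ 42094 annual layers.

42094 annual layers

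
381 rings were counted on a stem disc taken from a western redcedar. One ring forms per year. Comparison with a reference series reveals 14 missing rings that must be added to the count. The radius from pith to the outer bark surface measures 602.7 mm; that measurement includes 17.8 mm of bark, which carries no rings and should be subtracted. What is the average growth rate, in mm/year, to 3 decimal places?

1.481 mm/year

Correcting the raw count gives 381 + 14 = 395 true rings.
Removing the 17.8 mm offcut leaves 602.7 − 17.8 = 584.9 mm.
Extension rate ≈ 584.9 / 395 = 1.481 mm/year.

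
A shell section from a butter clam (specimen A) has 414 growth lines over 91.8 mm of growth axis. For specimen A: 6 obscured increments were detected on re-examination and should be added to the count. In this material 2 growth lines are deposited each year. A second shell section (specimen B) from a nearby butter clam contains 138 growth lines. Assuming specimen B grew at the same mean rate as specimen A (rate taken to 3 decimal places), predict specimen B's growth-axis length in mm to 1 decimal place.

Specimen A: correcting the raw count gives 414 + 6 = 420 true growth lines.
Specimen A: with 2 growth lines per year, 420 / 2 = 210 years.
A: Extension rate ≈ 91.8 / 210 = 0.437 mm/yr.
Specimen B: with 2 growth lines per year, 138 / 2 = 69 years. B's length ≈ 0.437 × 69 = 30.2 mm.

30.2 mm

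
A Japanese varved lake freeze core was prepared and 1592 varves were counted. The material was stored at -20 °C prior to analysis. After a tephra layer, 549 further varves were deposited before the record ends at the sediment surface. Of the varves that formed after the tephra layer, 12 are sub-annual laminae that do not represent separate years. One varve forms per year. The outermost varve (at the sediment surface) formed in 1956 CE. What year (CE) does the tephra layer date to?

1419 CE

549 varves formed after the tephra layer.
Excluding 12 false varves: 549 − 12 = 537.
The varve at the sediment surface is 1956 CE, so the tephra layer dates to 1956 − 537 = 1419 CE.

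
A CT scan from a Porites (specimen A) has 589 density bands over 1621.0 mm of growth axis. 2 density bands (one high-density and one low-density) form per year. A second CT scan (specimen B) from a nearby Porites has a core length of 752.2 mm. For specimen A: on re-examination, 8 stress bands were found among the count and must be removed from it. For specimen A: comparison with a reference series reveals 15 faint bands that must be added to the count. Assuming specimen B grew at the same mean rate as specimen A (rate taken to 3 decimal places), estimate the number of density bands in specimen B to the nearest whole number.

Specimen A: after corrections the count is 589 − 8 + 15 = 596 density bands.
Specimen A: dividing by 2 density bands per year: 596 / 2 = 298 years.
A: 1621.0 mm over 298 years gives 1621.0 / 298 ≈ 5.440 mm/year.
Specimen B: 752.2 mm / 5.440 mm per year = 138.27 years; at 2 density bands per year that is 138.27 × 2 ≈ 277 density bands.

277 density bands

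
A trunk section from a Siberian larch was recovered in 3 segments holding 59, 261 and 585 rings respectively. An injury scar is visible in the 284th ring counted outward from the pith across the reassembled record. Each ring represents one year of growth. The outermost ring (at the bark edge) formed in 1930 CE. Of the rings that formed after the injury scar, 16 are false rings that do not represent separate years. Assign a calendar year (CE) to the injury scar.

1325 CE

Total rings = 59 + 261 + 585 = 905.
Between ring 284 and the bark edge there are 905 − 284 = 621 rings.
621 − 16 false = 605 true rings after the injury scar.
Counting back 605 years from 1930 CE places the injury scar in 1930 − 605 = 1325 CE.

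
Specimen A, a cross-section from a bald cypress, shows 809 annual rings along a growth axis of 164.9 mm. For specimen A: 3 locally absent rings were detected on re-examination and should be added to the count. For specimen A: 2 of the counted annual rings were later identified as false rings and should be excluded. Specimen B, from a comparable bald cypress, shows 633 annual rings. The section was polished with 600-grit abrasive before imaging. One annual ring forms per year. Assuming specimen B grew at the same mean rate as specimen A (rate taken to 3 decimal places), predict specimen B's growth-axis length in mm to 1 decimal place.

Specimen A: correcting the raw count gives 809 − 2 + 3 = 810 true annual rings.
A: Mean rate = 164.9 mm / 810 years ≈ 0.204 mm/yr.
Length of B = 0.204 × 633 = 129.1 mm.

129.1 mm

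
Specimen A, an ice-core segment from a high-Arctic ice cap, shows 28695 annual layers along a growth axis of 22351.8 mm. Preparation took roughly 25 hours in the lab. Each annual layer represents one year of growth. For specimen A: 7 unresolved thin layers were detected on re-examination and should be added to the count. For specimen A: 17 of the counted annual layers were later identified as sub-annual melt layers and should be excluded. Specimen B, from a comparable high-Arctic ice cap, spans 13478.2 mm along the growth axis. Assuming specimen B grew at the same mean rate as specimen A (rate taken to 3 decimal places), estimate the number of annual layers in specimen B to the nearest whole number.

17302 annual layers

Specimen A: true annual layer count = 28695 − 17 + 7 = 28685.
A: 22351.8 mm over 28685 years gives 22351.8 / 28685 ≈ 0.779 mm per year.
B spans 13478.2 / 0.779 = 17301.93 years ≈ 17302 annual layers.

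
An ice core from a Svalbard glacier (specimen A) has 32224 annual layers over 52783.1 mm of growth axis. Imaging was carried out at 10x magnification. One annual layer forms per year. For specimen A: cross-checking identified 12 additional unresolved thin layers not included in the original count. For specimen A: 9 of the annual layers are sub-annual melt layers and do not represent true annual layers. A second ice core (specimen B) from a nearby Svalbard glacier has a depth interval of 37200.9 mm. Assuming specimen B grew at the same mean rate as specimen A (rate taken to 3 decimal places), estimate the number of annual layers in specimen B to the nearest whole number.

22711 annual layers

Specimen A: adjusted count: 32224 − 9 + 12 = 32227 annual layers.
A: 52783.1 mm over 32227 years gives 52783.1 / 32227 ≈ 1.638 mm/year.
For B, 37200.9 / 1.638 = 22711.17 years ≈ 22711 annual layers.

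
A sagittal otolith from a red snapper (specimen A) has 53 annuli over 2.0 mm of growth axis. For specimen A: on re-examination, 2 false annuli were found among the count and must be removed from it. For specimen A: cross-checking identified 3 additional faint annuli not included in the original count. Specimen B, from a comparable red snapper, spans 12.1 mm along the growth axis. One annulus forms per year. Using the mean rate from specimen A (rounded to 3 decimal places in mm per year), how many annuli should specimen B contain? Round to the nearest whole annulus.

327 annuli

Specimen A: after corrections the count is 53 − 2 + 3 = 54 annuli.
A: Extension rate ≈ 2.0 / 54 = 0.037 mm/yr.
B spans 12.1 / 0.037 = 327.03 years ≈ 327 annuli.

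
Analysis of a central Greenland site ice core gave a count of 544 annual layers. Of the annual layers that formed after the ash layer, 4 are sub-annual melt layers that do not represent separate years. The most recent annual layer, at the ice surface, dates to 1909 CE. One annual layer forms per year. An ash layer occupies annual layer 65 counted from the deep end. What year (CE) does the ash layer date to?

1434 CE

Between annual layer 65 and the ice surface there are 544 − 65 = 479 annual layers.
Excluding 4 false annual layers: 479 − 4 = 475.
1909 − 475 = 1434 CE.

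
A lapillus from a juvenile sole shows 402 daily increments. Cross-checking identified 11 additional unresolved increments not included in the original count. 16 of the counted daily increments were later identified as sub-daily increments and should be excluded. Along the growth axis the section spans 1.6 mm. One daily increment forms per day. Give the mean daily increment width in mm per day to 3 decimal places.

Correcting the raw count gives 402 − 16 + 11 = 397 true daily increments.
Mean rate = 1.6 mm / 397 days ≈ 0.004 mm per day.

0.004 mm per day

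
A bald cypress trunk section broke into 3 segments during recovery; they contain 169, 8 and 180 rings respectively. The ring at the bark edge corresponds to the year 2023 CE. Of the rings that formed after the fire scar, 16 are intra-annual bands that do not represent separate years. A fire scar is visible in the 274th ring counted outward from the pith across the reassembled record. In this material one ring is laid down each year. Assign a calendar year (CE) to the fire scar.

Total rings = 169 + 8 + 180 = 357.
The fire scar sits at ring 274 from the pith, so 357 − 274 = 83 rings formed after it.
Removing the 16 false rings leaves 83 − 16 = 67 true rings beyond the fire scar.
Counting back 67 years from 2023 CE places the fire scar in 2023 − 67 = 1956 CE.

1956 CE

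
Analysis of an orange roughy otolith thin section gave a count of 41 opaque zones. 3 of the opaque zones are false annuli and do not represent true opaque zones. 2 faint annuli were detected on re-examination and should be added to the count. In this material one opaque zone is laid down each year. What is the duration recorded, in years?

Adjusted count: 41 − 3 + 2 = 40 opaque zones.
One opaque zone per year makes the duration 40 years.

40 yr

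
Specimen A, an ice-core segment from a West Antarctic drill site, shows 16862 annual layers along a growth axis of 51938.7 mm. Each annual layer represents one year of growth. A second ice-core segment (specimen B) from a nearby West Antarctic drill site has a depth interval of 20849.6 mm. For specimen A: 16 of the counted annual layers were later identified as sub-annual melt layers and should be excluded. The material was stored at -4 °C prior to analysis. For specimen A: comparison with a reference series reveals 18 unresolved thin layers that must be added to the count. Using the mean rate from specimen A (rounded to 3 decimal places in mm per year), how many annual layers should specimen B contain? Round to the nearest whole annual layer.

6769 annual layers

Specimen A: correcting the raw count gives 16862 − 16 + 18 = 16864 true annual layers.
A: 51938.7 mm over 16864 years gives 51938.7 / 16864 ≈ 3.080 mm/year.
Specimen B: 20849.6 mm / 3.080 mm per year = 6769.35 years ≈ 6769 annual layers.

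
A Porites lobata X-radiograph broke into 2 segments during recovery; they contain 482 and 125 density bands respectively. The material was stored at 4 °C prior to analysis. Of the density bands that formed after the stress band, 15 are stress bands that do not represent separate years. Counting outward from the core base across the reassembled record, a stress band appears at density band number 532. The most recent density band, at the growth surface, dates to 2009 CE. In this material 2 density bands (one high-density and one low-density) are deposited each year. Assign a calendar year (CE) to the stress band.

1979 CE

Total density bands = 482 + 125 = 607.
Between density band 532 and the growth surface there are 607 − 532 = 75 density bands.
Removing the 15 false density bands leaves 75 − 15 = 60 true density bands beyond the stress band.
Dividing by 2 density bands per year: 60 / 2 = 30 years.
Counting back 30 years from 2009 CE places the stress band in 2009 − 30 = 1979 CE.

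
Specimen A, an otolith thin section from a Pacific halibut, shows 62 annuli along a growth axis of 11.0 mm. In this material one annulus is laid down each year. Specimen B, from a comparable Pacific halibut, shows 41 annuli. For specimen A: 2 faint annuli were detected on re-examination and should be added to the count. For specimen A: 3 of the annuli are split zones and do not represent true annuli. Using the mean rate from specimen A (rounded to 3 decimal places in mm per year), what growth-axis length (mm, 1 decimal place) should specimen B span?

7.4 mm

Specimen A: adjusted count: 62 − 3 + 2 = 61 annuli.
A: 11.0 mm over 61 years gives 11.0 / 61 ≈ 0.180 mm per year.
B's length ≈ 0.180 × 41 = 7.4 mm.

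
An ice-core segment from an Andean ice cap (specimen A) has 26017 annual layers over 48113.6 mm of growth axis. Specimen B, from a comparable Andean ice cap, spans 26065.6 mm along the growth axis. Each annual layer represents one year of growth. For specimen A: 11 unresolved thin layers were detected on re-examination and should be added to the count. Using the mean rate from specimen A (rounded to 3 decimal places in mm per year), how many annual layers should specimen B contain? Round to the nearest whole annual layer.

14097 annual layers

Specimen A: adjusted count: 26017 + 11 = 26028 annual layers.
A: Extension rate ≈ 48113.6 / 26028 = 1.849 mm/year.
For B, 26065.6 / 1.849 = 14097.13 years ≈ 14097 annual layers.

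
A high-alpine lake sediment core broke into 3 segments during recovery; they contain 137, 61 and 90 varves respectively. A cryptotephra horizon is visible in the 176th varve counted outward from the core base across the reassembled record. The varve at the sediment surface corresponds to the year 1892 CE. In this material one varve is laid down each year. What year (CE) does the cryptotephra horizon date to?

Total varves = 137 + 61 + 90 = 288.
The cryptotephra horizon sits at varve 176 from the core base, so 288 − 176 = 112 varves formed after it.
The varve at the sediment surface is 1892 CE, so the cryptotephra horizon dates to 1892 − 112 = 1780 CE.

1780 CE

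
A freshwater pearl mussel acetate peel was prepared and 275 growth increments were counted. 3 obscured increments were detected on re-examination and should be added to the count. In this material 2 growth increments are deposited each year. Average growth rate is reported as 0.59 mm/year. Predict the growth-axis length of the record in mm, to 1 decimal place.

Correcting the raw count gives 275 + 3 = 278 true growth increments.
278 growth increments at 2 per year is 278 / 2 = 139 years.
Length ≈ 0.59 × 139 = 82.0 mm.

82.0 mm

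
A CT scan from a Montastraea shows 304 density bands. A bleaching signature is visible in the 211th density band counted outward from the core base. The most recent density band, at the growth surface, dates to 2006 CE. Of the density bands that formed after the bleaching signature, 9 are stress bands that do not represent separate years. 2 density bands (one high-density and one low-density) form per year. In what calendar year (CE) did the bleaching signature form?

Between density band 211 and the growth surface there are 304 − 211 = 93 density bands.
93 − 9 false = 84 true density bands after the bleaching signature.
84 density bands at 2 per year is 84 / 2 = 42 years.
2006 − 42 = 1964 CE.

1964 CE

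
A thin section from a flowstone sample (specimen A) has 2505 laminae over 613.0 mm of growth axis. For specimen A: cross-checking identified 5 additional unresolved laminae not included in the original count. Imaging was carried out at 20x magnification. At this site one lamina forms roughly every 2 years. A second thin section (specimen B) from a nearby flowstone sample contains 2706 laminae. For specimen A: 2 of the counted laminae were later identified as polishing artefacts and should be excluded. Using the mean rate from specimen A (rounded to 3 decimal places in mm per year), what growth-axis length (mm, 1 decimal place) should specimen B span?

660.3 mm

Specimen A: true lamina count = 2505 − 2 + 5 = 2508.
Specimen A: multiplying by 2 years per lamina: 2508 × 2 = 5016 years.
A: Extension rate ≈ 613.0 / 5016 = 0.122 mm/year.
Specimen B: 2706 laminae at 2 years each span 2706 × 2 = 5412 years. For B, 0.122 mm/year × 5412 years = 660.3 mm.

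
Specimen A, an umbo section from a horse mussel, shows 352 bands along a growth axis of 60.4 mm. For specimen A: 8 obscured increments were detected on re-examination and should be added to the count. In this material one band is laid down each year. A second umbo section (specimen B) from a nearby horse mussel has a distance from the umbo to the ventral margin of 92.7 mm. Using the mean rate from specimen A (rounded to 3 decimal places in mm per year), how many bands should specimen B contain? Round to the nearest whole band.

552 bands

Specimen A: after corrections the count is 352 + 8 = 360 bands.
A: Extension rate ≈ 60.4 / 360 = 0.168 mm per year.
For B, 92.7 / 0.168 = 551.79 years ≈ 552 bands.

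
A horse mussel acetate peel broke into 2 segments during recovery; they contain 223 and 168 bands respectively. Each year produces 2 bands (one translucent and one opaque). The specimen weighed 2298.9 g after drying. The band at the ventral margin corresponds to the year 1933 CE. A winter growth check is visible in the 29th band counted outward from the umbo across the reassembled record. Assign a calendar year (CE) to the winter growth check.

1752 CE

Total bands = 223 + 168 = 391.
The winter growth check sits at band 29 from the umbo, so 391 − 29 = 362 bands formed after it.
With 2 bands per year, 362 / 2 = 181 years.
Counting back 181 years from 1933 CE places the winter growth check in 1933 − 181 = 1752 CE.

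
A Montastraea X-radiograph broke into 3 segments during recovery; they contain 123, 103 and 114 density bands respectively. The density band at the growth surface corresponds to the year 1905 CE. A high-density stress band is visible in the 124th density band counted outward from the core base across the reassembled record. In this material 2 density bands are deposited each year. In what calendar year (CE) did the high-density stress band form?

1797 CE

Total density bands = 123 + 103 + 114 = 340.
The high-density stress band sits at density band 124 from the core base, so 340 − 124 = 216 density bands formed after it.
Dividing by 2 density bands per year: 216 / 2 = 108 years.
Counting back 108 years from 1905 CE places the high-density stress band in 1905 − 108 = 1797 CE.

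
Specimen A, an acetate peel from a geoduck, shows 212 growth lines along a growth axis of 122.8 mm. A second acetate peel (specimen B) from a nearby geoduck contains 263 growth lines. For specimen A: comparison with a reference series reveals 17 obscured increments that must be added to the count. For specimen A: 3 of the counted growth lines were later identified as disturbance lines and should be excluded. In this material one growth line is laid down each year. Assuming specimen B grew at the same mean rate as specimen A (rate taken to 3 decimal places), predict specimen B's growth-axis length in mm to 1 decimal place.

Specimen A: after corrections the count is 212 − 3 + 17 = 226 growth lines.
A: 122.8 mm over 226 years gives 122.8 / 226 ≈ 0.543 mm/yr.
Length of B = 0.543 × 263 = 142.8 mm.

142.8 mm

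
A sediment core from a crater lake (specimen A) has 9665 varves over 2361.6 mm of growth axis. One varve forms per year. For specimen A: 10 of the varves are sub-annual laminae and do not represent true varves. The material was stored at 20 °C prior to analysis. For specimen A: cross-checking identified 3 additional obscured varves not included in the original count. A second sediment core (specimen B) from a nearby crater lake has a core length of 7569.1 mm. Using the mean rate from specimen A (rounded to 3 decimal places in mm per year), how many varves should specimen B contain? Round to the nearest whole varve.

30894 varves

Specimen A: true varve count = 9665 − 10 + 3 = 9658.
A: 2361.6 mm over 9658 years gives 2361.6 / 9658 ≈ 0.245 mm/year.
Specimen B: 7569.1 mm / 0.245 mm per year = 30894.29 years ≈ 30894 varves.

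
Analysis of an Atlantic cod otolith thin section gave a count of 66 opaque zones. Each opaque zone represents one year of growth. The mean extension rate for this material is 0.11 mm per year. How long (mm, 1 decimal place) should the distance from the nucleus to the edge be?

66 years of growth are recorded.
Predicted length = 0.11 mm/year × 66 years = 7.3 mm.

7.3 mm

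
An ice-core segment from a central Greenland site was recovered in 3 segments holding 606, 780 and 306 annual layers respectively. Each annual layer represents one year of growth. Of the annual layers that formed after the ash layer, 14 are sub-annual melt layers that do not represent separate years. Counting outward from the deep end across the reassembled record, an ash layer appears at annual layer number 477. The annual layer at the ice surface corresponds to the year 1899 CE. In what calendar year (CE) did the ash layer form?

Total annual layers = 606 + 780 + 306 = 1692.
1692 − 477 = 1215 annual layers lie beyond the ash layer toward the ice surface.
Removing the 14 false annual layers leaves 1215 − 14 = 1201 true annual layers beyond the ash layer.
Counting back 1201 years from 1899 CE places the ash layer in 1899 − 1201 = 698 CE.

698 CE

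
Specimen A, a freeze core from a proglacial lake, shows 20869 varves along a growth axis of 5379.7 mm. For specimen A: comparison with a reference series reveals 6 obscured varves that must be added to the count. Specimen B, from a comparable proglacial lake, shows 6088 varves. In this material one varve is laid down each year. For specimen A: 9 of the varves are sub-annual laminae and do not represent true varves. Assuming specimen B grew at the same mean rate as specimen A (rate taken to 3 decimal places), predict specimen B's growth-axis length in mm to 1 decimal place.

1570.7 mm

Specimen A: true varve count = 20869 − 9 + 6 = 20866.
A: 5379.7 mm over 20866 years gives 5379.7 / 20866 ≈ 0.258 mm/yr.
B's length ≈ 0.258 × 6088 = 1570.7 mm.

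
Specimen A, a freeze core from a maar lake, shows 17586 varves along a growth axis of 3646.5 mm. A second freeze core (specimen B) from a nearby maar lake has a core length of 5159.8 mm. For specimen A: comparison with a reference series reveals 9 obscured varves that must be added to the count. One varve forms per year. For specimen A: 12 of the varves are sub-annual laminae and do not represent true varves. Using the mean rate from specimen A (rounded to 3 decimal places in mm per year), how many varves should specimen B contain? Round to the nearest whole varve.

24927 varves

Specimen A: adjusted count: 17586 − 12 + 9 = 17583 varves.
A: 3646.5 mm over 17583 years gives 3646.5 / 17583 ≈ 0.207 mm/year.
Specimen B: 5159.8 mm / 0.207 mm per year = 24926.57 years ≈ 24927 varves.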